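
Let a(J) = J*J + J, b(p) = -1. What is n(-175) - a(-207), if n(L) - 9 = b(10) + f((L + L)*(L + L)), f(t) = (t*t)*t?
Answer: 1838265624957366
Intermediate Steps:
f(t) = t³ (f(t) = t²*t = t³)
a(J) = J + J² (a(J) = J² + J = J + J²)
n(L) = 8 + 64*L⁶ (n(L) = 9 + (-1 + ((L + L)*(L + L))³) = 9 + (-1 + ((2*L)*(2*L))³) = 9 + (-1 + (4*L²)³) = 9 + (-1 + 64*L⁶) = 8 + 64*L⁶)
n(-175) - a(-207) = (8 + 64*(-175)⁶) - (-207)*(1 - 207) = (8 + 64*28722900390625) - (-207)*(-206) = (8 + 1838265625000000) - 1*42642 = 1838265625000008 - 42642 = 1838265624957366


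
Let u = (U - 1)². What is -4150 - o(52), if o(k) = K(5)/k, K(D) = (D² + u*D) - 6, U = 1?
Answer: -215819/52 ≈ -4150.4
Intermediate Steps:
u = 0 (u = (1 - 1)² = 0² = 0)
K(D) = -6 + D² (K(D) = (D² + 0*D) - 6 = (D² + 0) - 6 = D² - 6 = -6 + D²)
o(k) = 19/k (o(k) = (-6 + 5²)/k = (-6 + 25)/k = 19/k)
-4150 - o(52) = -4150 - 19/52 = -215819/52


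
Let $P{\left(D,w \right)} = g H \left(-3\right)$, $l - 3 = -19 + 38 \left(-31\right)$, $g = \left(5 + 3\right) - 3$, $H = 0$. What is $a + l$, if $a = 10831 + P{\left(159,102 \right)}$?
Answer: $9637$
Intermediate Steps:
$g = 5$ ($g = 8 - 3 = 5$)
$l = -1194$ ($l = 3 + \left(-19 + 38 \left(-31\right)\right) = 3 - 1197 = -1194$)
$P{\left(D,w \right)} = 0$ ($P{\left(D,w \right)} = 5 \cdot 0 \left(-3\right) = 0 \left(-3\right) = 0$)
$a = 10831$ ($a = 10831 + 0 = 10831$)
$a + l = 10831 - 1194 = 9637$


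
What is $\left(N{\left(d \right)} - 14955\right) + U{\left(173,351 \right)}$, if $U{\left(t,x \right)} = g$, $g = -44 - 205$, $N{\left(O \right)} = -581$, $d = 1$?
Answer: $-15785$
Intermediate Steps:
$g = -249$ ($g = -44 - 205 = -249$)
$U{\left(t,x \right)} = -249$
$\left(N{\left(d \right)} - 14955\right) + U{\left(173,351 \right)} = \left(-581 - 14955\right) - 249 = -15536 - 249 = -15785$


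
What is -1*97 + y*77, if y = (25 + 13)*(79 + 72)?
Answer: 441729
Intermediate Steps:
y = 5738 (y = 38*151 = 5738)
-1*97 + y*77 = -1*97 + 5738*77 = -97 + 441826 = 441729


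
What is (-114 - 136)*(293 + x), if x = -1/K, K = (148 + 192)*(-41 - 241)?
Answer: -702321025/9588 ≈ -73250.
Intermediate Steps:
K = -95880 (K = 340*(-282) = -95880)
x = 1/95880 (x = -1/(-95880) = -1*(-1/95880) = 1/95880 ≈ 1.0430e-5)
(-114 - 136)*(293 + x) = (-114 - 136)*(293 + 1/95880) = -250*28092841/95880 = -702321025/9588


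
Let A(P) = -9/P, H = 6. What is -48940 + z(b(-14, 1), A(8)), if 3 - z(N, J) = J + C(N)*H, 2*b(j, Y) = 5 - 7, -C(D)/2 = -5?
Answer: -391967/8 ≈ -48996.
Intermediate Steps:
C(D) = 10 (C(D) = -2*(-5) = 10)
b(j, Y) = -1 (b(j, Y) = (5 - 7)/2 = (1/2)*(-2) = -1)
z(N, J) = -57 - J (z(N, J) = 3 - (J + 10*6) = 3 - (J + 60) = 3 - (60 + J) = 3 + (-60 - J) = -57 - J)
-48940 + z(b(-14, 1), A(8)) = -48940 + (-57 - (-9)/8) = -48940 + (-57 - 1*(-9/8)) = -48940 + (-57 + 9/8) = -48940 - 447/8 = -391967/8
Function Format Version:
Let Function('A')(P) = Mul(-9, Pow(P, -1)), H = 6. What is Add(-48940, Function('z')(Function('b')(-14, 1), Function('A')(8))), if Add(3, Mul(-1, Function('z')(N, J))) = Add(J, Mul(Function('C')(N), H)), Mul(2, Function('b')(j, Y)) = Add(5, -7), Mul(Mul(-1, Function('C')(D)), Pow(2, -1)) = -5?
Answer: Rational(-391967, 8) ≈ -48996.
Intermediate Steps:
Function('C')(D) = 10 (Function('C')(D) = Mul(-2, -5) = 10)
Function('b')(j, Y) = -1 (Function('b')(j, Y) = Mul(Rational(1, 2), Add(5, -7)) = Mul(Rational(1, 2), -2) = -1)
Function('z')(N, J) = Add(-57, Mul(-1, J)) (Function('z')(N, J) = Add(3, Mul(-1, Add(J, Mul(10, 6)))) = Add(3, Mul(-1, Add(J, 60))) = Add(3, Mul(-1, Add(60, J))) = Add(3, Add(-60, Mul(-1, J))) = Add(-57, Mul(-1, J)))
Add(-48940, Function('z')(Function('b')(-14, 1), Function('A')(8))) = Add(-48940, Add(-57, Mul(-1, Mul(-9, Pow(8, -1))))) = Add(-48940, Add(-57, Mul(-1, Mul(-9, Rational(1, 8))))) = Add(-48940, Add(-57, Mul(-1, Rational(-9, 8)))) = Add(-48940, Add(-57, Rational(9, 8))) = Add(-48940, Rational(-447, 8)) = Rational(-391967, 8)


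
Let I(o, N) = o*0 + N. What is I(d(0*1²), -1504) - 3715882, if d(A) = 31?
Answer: -3717386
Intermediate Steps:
I(o, N) = N (I(o, N) = 0 + N = N)
I(d(0*1²), -1504) - 3715882 = -1504 - 3715882 = -3717386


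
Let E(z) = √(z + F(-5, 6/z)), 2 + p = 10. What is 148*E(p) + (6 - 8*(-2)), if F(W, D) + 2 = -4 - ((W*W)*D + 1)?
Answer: 22 + 74*I*√71 ≈ 22.0 + 623.54*I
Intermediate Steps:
p = 8 (p = -2 + 10 = 8)
F(W, D) = -7 - D*W² (F(W, D) = -2 + (-4 - ((W*W)*D + 1)) = -2 + (-4 - (W²*D + 1)) = -2 + (-4 - (D*W² + 1)) = -2 + (-4 - (1 + D*W²)) = -2 + (-4 + (-1 - D*W²)) = -2 + (-5 - D*W²) = -7 - D*W²)
E(z) = √(-7 + z - 150/z) (E(z) = √(z + (-7 - 1*6/z*(-5)²)) = √(z + (-7 - 1*6/z*25)) = √(z + (-7 - 150/z)) = √(-7 + z - 150/z))
148*E(p) + (6 - 8*(-2)) = 148*√(-7 + 8 - 150/8) + (6 - 8*(-2)) = 148*√(-7 + 8 - 150*⅛) + (6 + 16) = 148*√(-7 + 8 - 75/4) + 22 = 148*√(-71/4) + 22 = 148*(I*√71/2) + 22 = 74*I*√71 + 22 = 22 + 74*I*√71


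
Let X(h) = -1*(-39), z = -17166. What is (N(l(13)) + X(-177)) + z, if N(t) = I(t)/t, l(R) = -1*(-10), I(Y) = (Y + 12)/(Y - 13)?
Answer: -256916/15 ≈ -17128.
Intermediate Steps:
I(Y) = (12 + Y)/(-13 + Y)
l(R) = 10
N(t) = (12 + t)/(t*(-13 + t)) (N(t) = ((12 + t)/(-13 + t))/t = (12 + t)/(t*(-13 + t)))
X(h) = 39
(N(l(13)) + X(-177)) + z = ((12 + 10)/(10*(-13 + 10)) + 39) - 17166 = ((⅒)*22/(-3) + 39) - 17166 = ((⅒)*(-⅓)*22 + 39) - 17166 = (-11/15 + 39) - 17166 = 574/15 - 17166 = -256916/15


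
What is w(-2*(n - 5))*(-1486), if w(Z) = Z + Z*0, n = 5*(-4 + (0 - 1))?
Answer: -89160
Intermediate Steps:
n = -25 (n = 5*(-4 - 1) = 5*(-5) = -25)
w(Z) = Z (w(Z) = Z + 0 = Z)
w(-2*(n - 5))*(-1486) = -2*(-25 - 5)*(-1486) = -2*(-30)*(-1486) = 60*(-1486) = -89160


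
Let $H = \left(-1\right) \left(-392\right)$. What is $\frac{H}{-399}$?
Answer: $- \frac{56}{57} \approx -0.98246$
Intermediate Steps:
$H = 392$
$\frac{H}{-399} = \frac{392}{-399} = 392 \left(- \frac{1}{399}\right) = - \frac{56}{57}$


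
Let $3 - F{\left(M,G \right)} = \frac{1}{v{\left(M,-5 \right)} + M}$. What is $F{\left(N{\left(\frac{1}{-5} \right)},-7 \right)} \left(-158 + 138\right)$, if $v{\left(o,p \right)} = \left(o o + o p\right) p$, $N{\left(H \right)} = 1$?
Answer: $- \frac{1240}{21} \approx -59.048$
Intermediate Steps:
$v{\left(o,p \right)} = p \left(o^{2} + o p\right)$ ($v{\left(o,p \right)} = \left(o^{2} + o p\right) p = p \left(o^{2} + o p\right)$)
$F{\left(M,G \right)} = 3 - \frac{1}{M - 5 M \left(-5 + M\right)}$ ($F{\left(M,G \right)} = 3 - \frac{1}{M \left(-5\right) \left(M - 5\right) + M} = 3 - \frac{1}{M \left(-5\right) \left(-5 + M\right) + M} = 3 - \frac{1}{- 5 M \left(-5 + M\right) + M} = 3 - \frac{1}{M - 5 M \left(-5 + M\right)}$)
$F{\left(N{\left(\frac{1}{-5} \right)},-7 \right)} \left(-158 + 138\right) = \frac{1 - 78 + 15 \cdot 1^{2}}{1 \left(-26 + 5 \cdot 1\right)} \left(-158 + 138\right) = 1 \frac{1}{-26 + 5} \left(1 - 78 + 15 \cdot 1\right) \left(-20\right) = 1 \frac{1}{-21} \left(1 - 78 + 15\right) \left(-20\right) = 1 \left(- \frac{1}{21}\right) \left(-62\right) \left(-20\right) = \frac{62}{21} \left(-20\right) = - \frac{1240}{21}$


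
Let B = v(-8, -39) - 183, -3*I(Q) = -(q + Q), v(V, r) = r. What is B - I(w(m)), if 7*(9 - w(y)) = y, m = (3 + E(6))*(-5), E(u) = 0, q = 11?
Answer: -4817/21 ≈ -229.38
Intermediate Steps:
m = -15 (m = (3 + 0)*(-5) = 3*(-5) = -15)
w(y) = 9 - y/7
I(Q) = 11/3 + Q/3 (I(Q) = -(-1)*(11 + Q)/3 = -(-11 - Q)/3 = 11/3 + Q/3)
B = -222 (B = -39 - 183 = -222)
B - I(w(m)) = -222 - (11/3 + (9 - ⅐*(-15))/3) = -222 - (11/3 + (9 + 15/7)/3) = -222 - (11/3 + (⅓)*(78/7)) = -222 - (11/3 + 26/7) = -222 - 1*155/21 = -222 - 155/21 = -4817/21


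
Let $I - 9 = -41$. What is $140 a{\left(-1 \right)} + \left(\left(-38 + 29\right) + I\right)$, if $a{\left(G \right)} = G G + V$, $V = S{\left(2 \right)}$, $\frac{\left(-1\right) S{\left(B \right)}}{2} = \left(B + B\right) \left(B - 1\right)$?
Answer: $-1021$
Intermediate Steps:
$S{\left(B \right)} = - 4 B \left(-1 + B\right)$ ($S{\left(B \right)} = - 2 \left(B + B\right) \left(B - 1\right) = - 2 \cdot 2 B \left(-1 + B\right) = - 4 B \left(-1 + B\right)$)
$V = -8$ ($V = 4 \cdot 2 \left(1 - 2\right) = 4 \cdot 2 \left(-1\right) = -8$)
$I = -32$ ($I = 9 - 41 = -32$)
$a{\left(G \right)} = -8 + G^{2}$ ($a{\left(G \right)} = G G - 8 = G^{2} - 8 = -8 + G^{2}$)
$140 a{\left(-1 \right)} + \left(\left(-38 + 29\right) + I\right) = 140 \left(-8 + \left(-1\right)^{2}\right) + \left(\left(-38 + 29\right) - 32\right) = 140 \left(-8 + 1\right) - 41 = 140 \left(-7\right) - 41 = -980 - 41 = -1021$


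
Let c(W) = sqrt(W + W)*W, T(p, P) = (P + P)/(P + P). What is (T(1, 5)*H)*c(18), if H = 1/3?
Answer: 36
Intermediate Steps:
T(p, P) = 1 (T(p, P) = (2*P)/((2*P)) = (2*P)*(1/(2*P)) = 1)
H = 1/3 ≈ 0.33333
c(W) = sqrt(2)*W**(3/2) (c(W) = sqrt(2*W)*W = (sqrt(2)*sqrt(W))*W = sqrt(2)*W**(3/2))
(T(1, 5)*H)*c(18) = (1*(1/3))*(sqrt(2)*18**(3/2)) = (sqrt(2)*(54*sqrt(2)))/3 = (1/3)*108 = 36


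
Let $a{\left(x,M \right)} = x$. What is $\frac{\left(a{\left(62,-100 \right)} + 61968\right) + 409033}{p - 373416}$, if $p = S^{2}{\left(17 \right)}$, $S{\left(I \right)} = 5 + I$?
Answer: $- \frac{471063}{372932} \approx -1.2631$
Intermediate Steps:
$p = 484$ ($p = \left(5 + 17\right)^{2} = 22^{2} = 484$)
$\frac{\left(a{\left(62,-100 \right)} + 61968\right) + 409033}{p - 373416} = \frac{\left(62 + 61968\right) + 409033}{484 - 373416} = \frac{62030 + 409033}{-372932} = 471063 \left(- \frac{1}{372932}\right) = - \frac{471063}{372932}$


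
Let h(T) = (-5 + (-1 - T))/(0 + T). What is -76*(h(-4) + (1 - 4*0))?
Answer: -114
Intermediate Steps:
h(T) = (-6 - T)/T
-76*(h(-4) + (1 - 4*0)) = -76*((-6 - 1*(-4))/(-4) + (1 - 4*0)) = -76*(-(-6 + 4)/4 + (1 + 0)) = -76*(-¼*(-2) + 1) = -76*(½ + 1) = -76*3/2 = -114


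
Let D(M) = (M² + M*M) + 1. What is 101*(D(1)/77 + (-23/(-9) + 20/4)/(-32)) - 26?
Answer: -254537/5544 ≈ -45.912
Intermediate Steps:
D(M) = 1 + 2*M² (D(M) = (M² + M²) + 1 = 2*M² + 1 = 1 + 2*M²)
101*(D(1)/77 + (-23/(-9) + 20/4)/(-32)) - 26 = 101*((1 + 2*1²)/77 + (-23/(-9) + 20/4)/(-32)) - 26 = 101*((1 + 2*1)*(1/77) + (-23*(-⅑) + 20*(¼))*(-1/32)) - 26 = 101*((1 + 2)*(1/77) + (23/9 + 5)*(-1/32)) - 26 = 101*(3*(1/77) + (68/9)*(-1/32)) - 26 = 101*(3/77 - 17/72) - 26 = 101*(-1093/5544) - 26 = -110393/5544 - 26 = -254537/5544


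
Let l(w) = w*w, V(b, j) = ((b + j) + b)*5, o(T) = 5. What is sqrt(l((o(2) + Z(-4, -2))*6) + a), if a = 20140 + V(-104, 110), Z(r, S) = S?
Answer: sqrt(19974) ≈ 141.33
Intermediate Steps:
V(b, j) = 5*j + 10*b (V(b, j) = (j + 2*b)*5 = 5*j + 10*b)
l(w) = w**2
a = 19650 (a = 20140 + (5*110 + 10*(-104)) = 20140 + (550 - 1040) = 20140 - 490 = 19650)
sqrt(l((o(2) + Z(-4, -2))*6) + a) = sqrt(((5 - 2)*6)**2 + 19650) = sqrt((3*6)**2 + 19650) = sqrt(18**2 + 19650) = sqrt(324 + 19650) = sqrt(19974)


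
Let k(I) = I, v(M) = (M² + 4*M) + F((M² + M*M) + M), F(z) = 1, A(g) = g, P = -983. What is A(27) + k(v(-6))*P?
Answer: -12752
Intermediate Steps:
v(M) = 1 + M² + 4*M (v(M) = (M² + 4*M) + 1 = 1 + M² + 4*M)
A(27) + k(v(-6))*P = 27 + (1 + (-6)² + 4*(-6))*(-983) = 27 + (1 + 36 - 24)*(-983) = 27 + 13*(-983) = 27 - 12779 = -12752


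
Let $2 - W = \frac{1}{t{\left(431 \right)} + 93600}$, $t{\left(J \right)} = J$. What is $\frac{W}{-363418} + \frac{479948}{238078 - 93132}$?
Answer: $\frac{8200511794068239}{2476587792890134} \approx 3.3112$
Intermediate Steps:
$W = \frac{188061}{94031}$ ($W = 2 - \frac{1}{431 + 93600} = 2 - \frac{1}{94031} = \frac{188061}{94031} \approx 2.0$)
$\frac{W}{-363418} + \frac{479948}{238078 - 93132} = \frac{188061}{94031 \left(-363418\right)} + \frac{479948}{238078 - 93132} = \frac{188061}{94031} \left(- \frac{1}{363418}\right) + \frac{479948}{238078 - 93132} = - \frac{188061}{34172557958} + \frac{479948}{144946} = - \frac{188061}{34172557958} + 479948 \cdot \frac{1}{144946} = - \frac{188061}{34172557958} + \frac{239974}{72473} = \frac{8200511794068239}{2476587792890134}$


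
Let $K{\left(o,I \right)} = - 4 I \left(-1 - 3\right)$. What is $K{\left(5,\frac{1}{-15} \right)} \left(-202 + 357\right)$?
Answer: $- \frac{496}{3} \approx -165.33$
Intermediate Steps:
$K{\left(o,I \right)} = 16 I$ ($K{\left(o,I \right)} = - 4 I \left(-4\right) = 16 I$)
$K{\left(5,\frac{1}{-15} \right)} \left(-202 + 357\right) = \frac{16}{-15} \left(-202 + 357\right) = 16 \left(- \frac{1}{15}\right) 155 = \left(- \frac{16}{15}\right) 155 = - \frac{496}{3}$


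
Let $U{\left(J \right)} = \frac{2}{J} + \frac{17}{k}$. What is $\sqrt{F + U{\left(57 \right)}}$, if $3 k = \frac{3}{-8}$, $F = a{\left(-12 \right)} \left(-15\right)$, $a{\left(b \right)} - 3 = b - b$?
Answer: $\frac{i \sqrt{587955}}{57} \approx 13.452 i$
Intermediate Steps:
$a{\left(b \right)} = 3$ ($a{\left(b \right)} = 3 + \left(b - b\right) = 3 + 0 = 3$)
$F = -45$ ($F = 3 \left(-15\right) = -45$)
$k = - \frac{1}{8}$ ($k = \frac{3 \frac{1}{-8}}{3} = \frac{3 \left(- \frac{1}{8}\right)}{3} = \frac{1}{3} \left(- \frac{3}{8}\right) = - \frac{1}{8} \approx -0.125$)
$U{\left(J \right)} = -136 + \frac{2}{J}$ ($U{\left(J \right)} = \frac{2}{J} + \frac{17}{- \frac{1}{8}} = \frac{2}{J} + 17 \left(-8\right) = \frac{2}{J} - 136 = -136 + \frac{2}{J}$)
$\sqrt{F + U{\left(57 \right)}} = \sqrt{-45 - \left(136 - \frac{2}{57}\right)} = \sqrt{-45 + \left(-136 + 2 \cdot \frac{1}{57}\right)} = \sqrt{-45 + \left(-136 + \frac{2}{57}\right)} = \sqrt{-45 - \frac{7750}{57}} = \sqrt{- \frac{10315}{57}} = \frac{i \sqrt{587955}}{57}$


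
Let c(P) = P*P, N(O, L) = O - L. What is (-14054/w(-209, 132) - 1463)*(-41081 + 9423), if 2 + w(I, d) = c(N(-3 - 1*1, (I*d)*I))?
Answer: 769894850179522945944/16622778341407 ≈ 4.6316e+7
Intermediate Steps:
c(P) = P²
w(I, d) = -2 + (-4 - d*I²)² (w(I, d) = -2 + ((-3 - 1*1) - I*d*I)² = -2 + ((-3 - 1) - d*I²)² = -2 + (-4 - d*I²)²)
(-14054/w(-209, 132) - 1463)*(-41081 + 9423) = (-14054/(-2 + (4 + 132*(-209)²)²) - 1463)*(-41081 + 9423) = (-14054/(-2 + (4 + 132*43681)²) - 1463)*(-31658) = (-14054/(-2 + (4 + 5765892)²) - 1463)*(-31658) = (-14054/(-2 + 5765896²) - 1463)*(-31658) = (-14054/(-2 + 33245556682816) - 1463)*(-31658) = (-14054/33245556682814 - 1463)*(-31658) = (-14054*1/33245556682814 - 1463)*(-31658) = (-7027/16622778341407 - 1463)*(-31658) = -24319124713485468/16622778341407*(-31658) = 769894850179522945944/16622778341407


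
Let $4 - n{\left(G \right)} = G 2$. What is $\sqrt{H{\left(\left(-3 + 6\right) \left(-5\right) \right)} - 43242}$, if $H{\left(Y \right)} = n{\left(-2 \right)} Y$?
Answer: $3 i \sqrt{4818} \approx 208.24 i$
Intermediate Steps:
$n{\left(G \right)} = 4 - 2 G$ ($n{\left(G \right)} = 4 - G 2 = 4 - 2 G$)
$H{\left(Y \right)} = 8 Y$ ($H{\left(Y \right)} = \left(4 - -4\right) Y = \left(4 + 4\right) Y = 8 Y$)
$\sqrt{H{\left(\left(-3 + 6\right) \left(-5\right) \right)} - 43242} = \sqrt{8 \left(-3 + 6\right) \left(-5\right) - 43242} = \sqrt{8 \cdot 3 \left(-5\right) - 43242} = \sqrt{8 \left(-15\right) - 43242} = \sqrt{-120 - 43242} = \sqrt{-43362} = 3 i \sqrt{4818}$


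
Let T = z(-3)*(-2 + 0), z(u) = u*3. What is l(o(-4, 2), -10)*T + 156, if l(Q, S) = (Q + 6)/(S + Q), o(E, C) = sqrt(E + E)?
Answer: 442/3 - 16*I*sqrt(2)/3 ≈ 147.33 - 7.5425*I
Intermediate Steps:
o(E, C) = sqrt(2)*sqrt(E) (o(E, C) = sqrt(2*E) = sqrt(2)*sqrt(E))
l(Q, S) = (6 + Q)/(Q + S)
z(u) = 3*u
T = 18 (T = (3*(-3))*(-2 + 0) = -9*(-2) = 18)
l(o(-4, 2), -10)*T + 156 = ((6 + sqrt(2)*sqrt(-4))/(sqrt(2)*sqrt(-4) - 10))*18 + 156 = ((6 + sqrt(2)*(2*I))/(sqrt(2)*(2*I) - 10))*18 + 156 = ((6 + 2*I*sqrt(2))/(2*I*sqrt(2) - 10))*18 + 156 = ((6 + 2*I*sqrt(2))/(-10 + 2*I*sqrt(2)))*18 + 156 = 18*(6 + 2*I*sqrt(2))/(-10 + 2*I*sqrt(2)) + 156 = 156 + 18*(6 + 2*I*sqrt(2))/(-10 + 2*I*sqrt(2))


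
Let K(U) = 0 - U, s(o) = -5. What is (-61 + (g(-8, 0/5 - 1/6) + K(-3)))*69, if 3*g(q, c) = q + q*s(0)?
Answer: -3266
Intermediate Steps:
K(U) = -U
g(q, c) = -4*q/3 (g(q, c) = (q + q*(-5))/3 = (q - 5*q)/3 = (-4*q)/3 = -4*q/3)
(-61 + (g(-8, 0/5 - 1/6) + K(-3)))*69 = (-61 + (-4/3*(-8) - 1*(-3)))*69 = (-61 + (32/3 + 3))*69 = (-61 + 41/3)*69 = -142/3*69 = -3266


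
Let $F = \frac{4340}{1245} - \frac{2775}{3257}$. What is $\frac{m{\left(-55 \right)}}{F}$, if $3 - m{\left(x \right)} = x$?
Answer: $\frac{47037594}{2136101} \approx 22.02$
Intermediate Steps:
$m{\left(x \right)} = 3 - x$
$F = \frac{2136101}{810993}$ ($F = 4340 \cdot \frac{1}{1245} - \frac{2775}{3257} = \frac{868}{249} - \frac{2775}{3257} = \frac{2136101}{810993} \approx 2.6339$)
$\frac{m{\left(-55 \right)}}{F} = \frac{3 - -55}{\frac{2136101}{810993}} = \left(3 + 55\right) \frac{810993}{2136101} = 58 \cdot \frac{810993}{2136101} = \frac{47037594}{2136101}$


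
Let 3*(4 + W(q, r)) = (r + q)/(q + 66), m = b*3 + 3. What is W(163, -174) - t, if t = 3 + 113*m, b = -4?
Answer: 693859/687 ≈ 1010.0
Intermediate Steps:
m = -9 (m = -4*3 + 3 = -12 + 3 = -9)
W(q, r) = -4 + (q + r)/(3*(66 + q)) (W(q, r) = -4 + ((r + q)/(q + 66))/3 = -4 + ((q + r)/(66 + q))/3 = -4 + (q + r)/(3*(66 + q)))
t = -1014 (t = 3 + 113*(-9) = 3 - 1017 = -1014)
W(163, -174) - t = (-792 - 174 - 11*163)/(3*(66 + 163)) - 1*(-1014) = (⅓)*(-792 - 174 - 1793)/229 + 1014 = (⅓)*(1/229)*(-2759) + 1014 = -2759/687 + 1014 = 693859/687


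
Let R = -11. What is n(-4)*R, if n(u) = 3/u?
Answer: 33/4 ≈ 8.2500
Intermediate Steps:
n(-4)*R = (3/(-4))*(-11) = (3*(-¼))*(-11) = -¾*(-11) = 33/4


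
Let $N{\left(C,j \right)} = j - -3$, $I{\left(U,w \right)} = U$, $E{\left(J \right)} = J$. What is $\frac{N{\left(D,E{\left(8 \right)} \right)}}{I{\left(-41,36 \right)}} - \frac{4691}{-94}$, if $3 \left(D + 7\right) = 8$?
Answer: $\frac{191297}{3854} \approx 49.636$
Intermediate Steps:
$D = - \frac{13}{3}$ ($D = -7 + \frac{1}{3} \cdot 8 = -7 + \frac{8}{3} = - \frac{13}{3} \approx -4.3333$)
$N{\left(C,j \right)} = 3 + j$ ($N{\left(C,j \right)} = j + 3 = 3 + j$)
$\frac{N{\left(D,E{\left(8 \right)} \right)}}{I{\left(-41,36 \right)}} - \frac{4691}{-94} = \frac{3 + 8}{-41} - \frac{4691}{-94} = 11 \left(- \frac{1}{41}\right) - - \frac{4691}{94} = - \frac{11}{41} + \frac{4691}{94} = \frac{191297}{3854}$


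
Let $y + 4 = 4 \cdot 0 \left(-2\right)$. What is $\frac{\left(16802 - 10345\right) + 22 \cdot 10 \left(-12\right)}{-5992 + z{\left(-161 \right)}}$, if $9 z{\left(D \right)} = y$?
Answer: $- \frac{34353}{53932} \approx -0.63697$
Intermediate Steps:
$y = -4$ ($y = -4 + 4 \cdot 0 \left(-2\right) = -4 + 0 \left(-2\right) = -4 + 0 = -4$)
$z{\left(D \right)} = - \frac{4}{9}$ ($z{\left(D \right)} = \frac{1}{9} \left(-4\right) = - \frac{4}{9}$)
$\frac{\left(16802 - 10345\right) + 22 \cdot 10 \left(-12\right)}{-5992 + z{\left(-161 \right)}} = \frac{\left(16802 - 10345\right) + 22 \cdot 10 \left(-12\right)}{-5992 - \frac{4}{9}} = \frac{\left(16802 - 10345\right) + 220 \left(-12\right)}{- \frac{53932}{9}} = \left(6457 - 2640\right) \left(- \frac{9}{53932}\right) = 3817 \left(- \frac{9}{53932}\right) = - \frac{34353}{53932}$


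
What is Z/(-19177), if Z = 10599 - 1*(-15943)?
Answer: -26542/19177 ≈ -1.3841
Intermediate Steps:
Z = 26542 (Z = 10599 + 15943 = 26542)
Z/(-19177) = 26542/(-19177) = 26542*(-1/19177) = -26542/19177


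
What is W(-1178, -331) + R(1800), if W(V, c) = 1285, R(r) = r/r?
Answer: 1286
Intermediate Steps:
R(r) = 1
W(-1178, -331) + R(1800) = 1285 + 1 = 1286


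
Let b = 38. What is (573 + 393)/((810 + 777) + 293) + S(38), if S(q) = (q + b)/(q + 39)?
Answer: 108631/72380 ≈ 1.5008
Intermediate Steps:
S(q) = (38 + q)/(39 + q) (S(q) = (q + 38)/(q + 39) = (38 + q)/(39 + q))
(573 + 393)/((810 + 777) + 293) + S(38) = (573 + 393)/((810 + 777) + 293) + (38 + 38)/(39 + 38) = 966/(1587 + 293) + 76/77 = 966/1880 + (1/77)*76 = 966*(1/1880) + 76/77 = 483/940 + 76/77 = 108631/72380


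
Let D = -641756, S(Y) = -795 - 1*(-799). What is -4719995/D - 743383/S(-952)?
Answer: -59631452571/320878 ≈ -1.8584e+5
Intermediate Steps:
S(Y) = 4 (S(Y) = -795 + 799 = 4)
-4719995/D - 743383/S(-952) = -4719995/(-641756) - 743383/4 = -4719995*(-1/641756) - 743383*1/4 = 4719995/641756 - 743383/4 = -59631452571/320878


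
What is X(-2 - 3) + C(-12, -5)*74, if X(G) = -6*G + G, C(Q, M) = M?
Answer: -345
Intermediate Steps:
X(G) = -5*G
X(-2 - 3) + C(-12, -5)*74 = -5*(-2 - 3) - 5*74 = -5*(-5) - 370 = 25 - 370 = -345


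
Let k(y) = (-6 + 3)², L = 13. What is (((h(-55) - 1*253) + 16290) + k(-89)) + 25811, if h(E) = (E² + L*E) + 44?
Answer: 44211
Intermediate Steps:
h(E) = 44 + E² + 13*E (h(E) = (E² + 13*E) + 44 = 44 + E² + 13*E)
k(y) = 9 (k(y) = (-3)² = 9)
(((h(-55) - 1*253) + 16290) + k(-89)) + 25811 = ((((44 + (-55)² + 13*(-55)) - 1*253) + 16290) + 9) + 25811 = ((((44 + 3025 - 715) - 253) + 16290) + 9) + 25811 = (((2354 - 253) + 16290) + 9) + 25811 = ((2101 + 16290) + 9) + 25811 = (18391 + 9) + 25811 = 18400 + 25811 = 44211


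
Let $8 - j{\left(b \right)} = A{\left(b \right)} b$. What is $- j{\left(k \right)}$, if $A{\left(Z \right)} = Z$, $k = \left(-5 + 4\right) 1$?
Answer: $-7$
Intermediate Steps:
$k = -1$ ($k = \left(-1\right) 1 = -1$)
$j{\left(b \right)} = 8 - b^{2}$ ($j{\left(b \right)} = 8 - b b = 8 - b^{2}$)
$- j{\left(k \right)} = - (8 - \left(-1\right)^{2}) = - (8 - 1) = \left(-1\right) 7 = -7$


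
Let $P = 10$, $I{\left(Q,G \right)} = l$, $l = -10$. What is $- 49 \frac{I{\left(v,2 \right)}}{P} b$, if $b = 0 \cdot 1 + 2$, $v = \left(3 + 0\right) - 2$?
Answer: $98$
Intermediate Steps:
$v = 1$ ($v = 3 - 2 = 1$)
$I{\left(Q,G \right)} = -10$
$b = 2$ ($b = 0 + 2 = 2$)
$- 49 \frac{I{\left(v,2 \right)}}{P} b = - 49 \left(- \frac{10}{10}\right) 2 = - 49 \left(\left(-10\right) \frac{1}{10}\right) 2 = \left(-49\right) \left(-1\right) 2 = 49 \cdot 2 = 98$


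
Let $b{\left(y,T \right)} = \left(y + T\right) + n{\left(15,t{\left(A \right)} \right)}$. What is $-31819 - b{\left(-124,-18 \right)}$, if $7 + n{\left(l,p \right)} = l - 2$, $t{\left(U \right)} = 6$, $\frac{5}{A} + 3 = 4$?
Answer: $-31683$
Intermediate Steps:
$A = 5$ ($A = \frac{5}{-3 + 4} = \frac{5}{1} = 5 \cdot 1 = 5$)
$n{\left(l,p \right)} = -9 + l$ ($n{\left(l,p \right)} = -7 + \left(l - 2\right) = -7 + \left(-2 + l\right) = -9 + l$)
$b{\left(y,T \right)} = 6 + T + y$ ($b{\left(y,T \right)} = \left(y + T\right) + \left(-9 + 15\right) = \left(T + y\right) + 6 = 6 + T + y$)
$-31819 - b{\left(-124,-18 \right)} = -31819 - \left(6 - 18 - 124\right) = -31819 - -136 = -31819 + 136 = -31683$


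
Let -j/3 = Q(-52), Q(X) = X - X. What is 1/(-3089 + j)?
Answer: -1/3089 ≈ -0.00032373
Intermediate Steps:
Q(X) = 0
j = 0 (j = -3*0 = 0)
1/(-3089 + j) = 1/(-3089 + 0) = 1/(-3089) = -1/3089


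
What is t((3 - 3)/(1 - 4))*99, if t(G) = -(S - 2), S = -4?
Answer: 594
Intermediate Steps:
t(G) = 6 (t(G) = -(-4 - 2) = -1*(-6) = 6)
t((3 - 3)/(1 - 4))*99 = 6*99 = 594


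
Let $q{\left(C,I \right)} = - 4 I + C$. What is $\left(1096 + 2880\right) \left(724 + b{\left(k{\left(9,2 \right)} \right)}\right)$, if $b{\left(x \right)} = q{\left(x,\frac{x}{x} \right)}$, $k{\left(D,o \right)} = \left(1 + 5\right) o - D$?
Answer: $2874648$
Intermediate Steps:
$k{\left(D,o \right)} = - D + 6 o$ ($k{\left(D,o \right)} = 6 o - D = - D + 6 o$)
$q{\left(C,I \right)} = C - 4 I$
$b{\left(x \right)} = -4 + x$ ($b{\left(x \right)} = x - 4 \frac{x}{x} = x - 4 = -4 + x$)
$\left(1096 + 2880\right) \left(724 + b{\left(k{\left(9,2 \right)} \right)}\right) = \left(1096 + 2880\right) \left(724 + \left(-4 + \left(\left(-1\right) 9 + 6 \cdot 2\right)\right)\right) = 3976 \left(724 + \left(-4 + \left(-9 + 12\right)\right)\right) = 3976 \left(724 + \left(-4 + 3\right)\right) = 3976 \left(724 - 1\right) = 3976 \cdot 723 = 2874648$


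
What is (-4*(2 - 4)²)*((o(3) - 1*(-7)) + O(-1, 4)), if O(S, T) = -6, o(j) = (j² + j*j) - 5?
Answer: -224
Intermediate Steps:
o(j) = -5 + 2*j² (o(j) = (j² + j²) - 5 = 2*j² - 5 = -5 + 2*j²)
(-4*(2 - 4)²)*((o(3) - 1*(-7)) + O(-1, 4)) = (-4*(2 - 4)²)*(((-5 + 2*3²) - 1*(-7)) - 6) = (-4*(-2)²)*(((-5 + 2*9) + 7) - 6) = (-4*4)*(((-5 + 18) + 7) - 6) = -16*((13 + 7) - 6) = -16*(20 - 6) = -16*14 = -224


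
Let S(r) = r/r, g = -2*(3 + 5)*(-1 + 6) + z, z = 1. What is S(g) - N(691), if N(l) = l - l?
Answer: 1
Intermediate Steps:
N(l) = 0
g = -79 (g = -2*(3 + 5)*(-1 + 6) + 1 = -16*5 + 1 = -2*40 + 1 = -80 + 1 = -79)
S(r) = 1
S(g) - N(691) = 1 - 1*0 = 1 + 0 = 1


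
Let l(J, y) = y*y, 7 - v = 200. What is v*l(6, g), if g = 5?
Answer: -4825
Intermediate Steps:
v = -193 (v = 7 - 1*200 = 7 - 200 = -193)
l(J, y) = y²
v*l(6, g) = -193*5² = -193*25 = -4825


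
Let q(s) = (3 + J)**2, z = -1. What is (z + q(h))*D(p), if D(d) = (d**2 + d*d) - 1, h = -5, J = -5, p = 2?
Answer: 21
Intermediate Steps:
q(s) = 4 (q(s) = (3 - 5)**2 = (-2)**2 = 4)
D(d) = -1 + 2*d**2 (D(d) = (d**2 + d**2) - 1 = 2*d**2 - 1 = -1 + 2*d**2)
(z + q(h))*D(p) = (-1 + 4)*(-1 + 2*2**2) = 3*(-1 + 2*4) = 3*(-1 + 8) = 3*7 = 21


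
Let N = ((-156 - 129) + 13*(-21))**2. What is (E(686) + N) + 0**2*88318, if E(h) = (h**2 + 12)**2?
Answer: 221472201028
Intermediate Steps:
E(h) = (12 + h**2)**2
N = 311364 (N = (-285 - 273)**2 = (-558)**2 = 311364)
(E(686) + N) + 0**2*88318 = ((12 + 686**2)**2 + 311364) + 0**2*88318 = ((12 + 470596)**2 + 311364) + 0*88318 = (470608**2 + 311364) + 0 = (221471889664 + 311364) + 0 = 221472201028 + 0 = 221472201028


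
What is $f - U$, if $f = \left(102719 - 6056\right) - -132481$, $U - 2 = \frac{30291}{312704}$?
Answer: $\frac{71653589677}{312704} \approx 2.2914 \cdot 10^{5}$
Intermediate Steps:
$U = \frac{655699}{312704}$ ($U = 2 + \frac{30291}{312704} = \frac{655699}{312704} \approx 2.0969$)
$f = 229144$ ($f = 96663 + 132481 = 229144$)
$f - U = 229144 - \frac{655699}{312704} = \frac{71653589677}{312704}$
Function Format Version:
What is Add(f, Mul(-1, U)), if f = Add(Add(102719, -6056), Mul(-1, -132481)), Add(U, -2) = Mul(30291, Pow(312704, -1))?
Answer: Rational(71653589677, 312704) ≈ 2.2914e+5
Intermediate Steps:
U = Rational(655699, 312704) (U = Add(2, Mul(30291, Pow(312704, -1))) = Add(2, Mul(30291, Rational(1, 312704))) = Add(2, Rational(30291, 312704)) = Rational(655699, 312704) ≈ 2.0969)
f = 229144 (f = Add(96663, 132481) = 229144)
Add(f, Mul(-1, U)) = Add(229144, Mul(-1, Rational(655699, 312704))) = Add(229144, Rational(-655699, 312704)) = Rational(71653589677, 312704)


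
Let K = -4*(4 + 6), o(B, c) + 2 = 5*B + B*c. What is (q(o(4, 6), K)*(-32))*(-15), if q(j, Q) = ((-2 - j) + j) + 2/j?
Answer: -6560/7 ≈ -937.14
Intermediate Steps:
o(B, c) = -2 + 5*B + B*c (o(B, c) = -2 + (5*B + B*c) = -2 + 5*B + B*c)
K = -40 (K = -4*10 = -40)
q(j, Q) = -2 + 2/j
(q(o(4, 6), K)*(-32))*(-15) = ((-2 + 2/(-2 + 5*4 + 4*6))*(-32))*(-15) = ((-2 + 2/(-2 + 20 + 24))*(-32))*(-15) = ((-2 + 2/42)*(-32))*(-15) = ((-2 + 2*(1/42))*(-32))*(-15) = ((-2 + 1/21)*(-32))*(-15) = -41/21*(-32)*(-15) = (1312/21)*(-15) = -6560/7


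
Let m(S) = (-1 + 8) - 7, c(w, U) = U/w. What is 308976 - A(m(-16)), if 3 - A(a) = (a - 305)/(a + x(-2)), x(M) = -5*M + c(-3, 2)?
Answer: 8650329/28 ≈ 3.0894e+5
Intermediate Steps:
m(S) = 0 (m(S) = 7 - 7 = 0)
x(M) = -⅔ - 5*M (x(M) = -5*M + 2/(-3) = -5*M + 2*(-⅓) = -5*M - ⅔ = -⅔ - 5*M)
A(a) = 3 - (-305 + a)/(28/3 + a) (A(a) = 3 - (a - 305)/(a + (-⅔ - 5*(-2))) = 3 - (-305 + a)/(a + (-⅔ + 10)) = 3 - (-305 + a)/(a + 28/3) = 3 - (-305 + a)/(28/3 + a))
308976 - A(m(-16)) = 308976 - 3*(333 + 2*0)/(28 + 3*0) = 308976 - 3*(333 + 0)/(28 + 0) = 308976 - 3*333/28 = 308976 - 1*999/28 = 308976 - 999/28 = 8650329/28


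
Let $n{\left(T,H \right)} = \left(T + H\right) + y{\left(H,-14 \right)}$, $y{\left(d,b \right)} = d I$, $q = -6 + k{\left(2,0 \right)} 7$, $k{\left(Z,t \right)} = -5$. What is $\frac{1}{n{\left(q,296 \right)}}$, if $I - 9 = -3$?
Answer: $\frac{1}{2031} \approx 0.00049237$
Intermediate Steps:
$I = 6$ ($I = 9 - 3 = 6$)
$q = -41$ ($q = -6 - 35 = -41$)
$y{\left(d,b \right)} = 6 d$ ($y{\left(d,b \right)} = d 6 = 6 d$)
$n{\left(T,H \right)} = T + 7 H$ ($n{\left(T,H \right)} = \left(T + H\right) + 6 H = \left(H + T\right) + 6 H = T + 7 H$)
$\frac{1}{n{\left(q,296 \right)}} = \frac{1}{-41 + 7 \cdot 296} = \frac{1}{-41 + 2072} = \frac{1}{2031}$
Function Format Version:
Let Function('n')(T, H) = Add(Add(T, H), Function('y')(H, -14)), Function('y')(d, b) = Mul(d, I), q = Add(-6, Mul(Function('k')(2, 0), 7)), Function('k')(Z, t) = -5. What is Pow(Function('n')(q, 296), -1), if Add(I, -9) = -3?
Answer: Rational(1, 2031) ≈ 0.00049237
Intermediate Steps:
I = 6 (I = Add(9, -3) = 6)
q = -41 (q = Add(-6, Mul(-5, 7)) = Add(-6, -35) = -41)
Function('y')(d, b) = Mul(6, d) (Function('y')(d, b) = Mul(d, 6) = Mul(6, d))
Function('n')(T, H) = Add(T, Mul(7, H)) (Function('n')(T, H) = Add(Add(T, H), Mul(6, H)) = Add(Add(H, T), Mul(6, H)) = Add(T, Mul(7, H)))
Pow(Function('n')(q, 296), -1) = Pow(Add(-41, Mul(7, 296)), -1) = Pow(Add(-41, 2072), -1) = Pow(2031, -1) = Rational(1, 2031)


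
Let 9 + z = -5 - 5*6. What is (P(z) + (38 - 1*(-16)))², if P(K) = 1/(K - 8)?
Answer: 7879249/2704 ≈ 2913.9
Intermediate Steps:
z = -44 (z = -9 + (-5 - 5*6) = -9 + (-5 - 30) = -9 - 35 = -44)
P(K) = 1/(-8 + K)
(P(z) + (38 - 1*(-16)))² = (1/(-8 - 44) + (38 - 1*(-16)))² = (1/(-52) + (38 + 16))² = (-1/52 + 54)² = (2807/52)² = 7879249/2704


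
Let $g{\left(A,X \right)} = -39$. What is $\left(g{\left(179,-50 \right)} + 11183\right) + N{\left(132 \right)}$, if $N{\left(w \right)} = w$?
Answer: $11276$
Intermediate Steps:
$\left(g{\left(179,-50 \right)} + 11183\right) + N{\left(132 \right)} = \left(-39 + 11183\right) + 132 = 11144 + 132 = 11276$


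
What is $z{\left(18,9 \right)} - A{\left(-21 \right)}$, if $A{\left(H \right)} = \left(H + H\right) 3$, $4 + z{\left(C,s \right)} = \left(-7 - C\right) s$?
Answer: $-103$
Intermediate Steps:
$z{\left(C,s \right)} = -4 + s \left(-7 - C\right)$ ($z{\left(C,s \right)} = -4 + \left(-7 - C\right) s = -4 + s \left(-7 - C\right)$)
$A{\left(H \right)} = 6 H$ ($A{\left(H \right)} = 2 H 3 = 6 H$)
$z{\left(18,9 \right)} - A{\left(-21 \right)} = \left(-4 - 63 - 18 \cdot 9\right) - 6 \left(-21\right) = \left(-4 - 63 - 162\right) - -126 = -229 + 126 = -103$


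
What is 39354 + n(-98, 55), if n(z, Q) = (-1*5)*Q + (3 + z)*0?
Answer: 39079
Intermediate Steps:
n(z, Q) = -5*Q (n(z, Q) = -5*Q + 0 = -5*Q)
39354 + n(-98, 55) = 39354 - 5*55 = 39354 - 275 = 39079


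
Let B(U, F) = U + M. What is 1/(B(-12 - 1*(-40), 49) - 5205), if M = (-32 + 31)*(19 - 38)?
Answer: -1/5158 ≈ -0.00019387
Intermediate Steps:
M = 19 (M = -1*(-19) = 19)
B(U, F) = 19 + U (B(U, F) = U + 19 = 19 + U)
1/(B(-12 - 1*(-40), 49) - 5205) = 1/((19 + (-12 - 1*(-40))) - 5205) = 1/((19 + (-12 + 40)) - 5205) = 1/((19 + 28) - 5205) = 1/(47 - 5205) = 1/(-5158) = -1/5158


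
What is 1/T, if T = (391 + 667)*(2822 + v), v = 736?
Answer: 1/3764364 ≈ 2.6565e-7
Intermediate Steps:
T = 3764364 (T = (391 + 667)*(2822 + 736) = 1058*3558 = 3764364)
1/T = 1/3764364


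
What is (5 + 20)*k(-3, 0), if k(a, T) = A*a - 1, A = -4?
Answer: 275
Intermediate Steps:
k(a, T) = -1 - 4*a (k(a, T) = -4*a - 1 = -1 - 4*a)
(5 + 20)*k(-3, 0) = (5 + 20)*(-1 - 4*(-3)) = 25*(-1 + 12) = 25*11 = 275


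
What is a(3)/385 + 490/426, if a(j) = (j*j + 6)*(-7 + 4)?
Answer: 16948/16401 ≈ 1.0334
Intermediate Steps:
a(j) = -18 - 3*j**2 (a(j) = (j**2 + 6)*(-3) = (6 + j**2)*(-3) = -18 - 3*j**2)
a(3)/385 + 490/426 = (-18 - 3*3**2)/385 + 490/426 = (-18 - 3*9)*(1/385) + 490*(1/426) = (-18 - 27)*(1/385) + 245/213 = -45*1/385 + 245/213 = -9/77 + 245/213 = 16948/16401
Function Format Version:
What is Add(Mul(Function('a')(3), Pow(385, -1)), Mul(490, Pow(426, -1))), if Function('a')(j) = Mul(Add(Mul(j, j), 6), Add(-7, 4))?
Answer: Rational(16948, 16401) ≈ 1.0334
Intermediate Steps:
Function('a')(j) = Add(-18, Mul(-3, Pow(j, 2))) (Function('a')(j) = Mul(Add(Pow(j, 2), 6), -3) = Mul(Add(6, Pow(j, 2)), -3) = Add(-18, Mul(-3, Pow(j, 2))))
Add(Mul(Function('a')(3), Pow(385, -1)), Mul(490, Pow(426, -1))) = Add(Mul(Add(-18, Mul(-3, Pow(3, 2))), Pow(385, -1)), Mul(490, Pow(426, -1))) = Add(Mul(Add(-18, Mul(-3, 9)), Rational(1, 385)), Mul(490, Rational(1, 426))) = Add(Mul(Add(-18, -27), Rational(1, 385)), Rational(245, 213)) = Add(Mul(-45, Rational(1, 385)), Rational(245, 213)) = Add(Rational(-9, 77), Rational(245, 213)) = Rational(16948, 16401)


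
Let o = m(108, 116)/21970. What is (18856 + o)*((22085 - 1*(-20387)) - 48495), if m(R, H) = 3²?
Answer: -2495126099567/21970 ≈ -1.1357e+8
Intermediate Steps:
m(R, H) = 9
o = 9/21970 ≈ 0.00040965
(18856 + o)*((22085 - 1*(-20387)) - 48495) = (18856 + 9/21970)*((22085 - 1*(-20387)) - 48495) = 414266329*((22085 + 20387) - 48495)/21970 = 414266329*(42472 - 48495)/21970 = (414266329/21970)*(-6023) = -2495126099567/21970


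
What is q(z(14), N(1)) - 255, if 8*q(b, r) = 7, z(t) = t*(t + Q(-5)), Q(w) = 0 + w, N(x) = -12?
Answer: -2033/8 ≈ -254.13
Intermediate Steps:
Q(w) = w
z(t) = t*(-5 + t) (z(t) = t*(t - 5) = t*(-5 + t))
q(b, r) = 7/8 (q(b, r) = (⅛)*7 = 7/8)
q(z(14), N(1)) - 255 = 7/8 - 255 = -2033/8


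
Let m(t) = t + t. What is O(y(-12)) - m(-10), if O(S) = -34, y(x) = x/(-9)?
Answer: -14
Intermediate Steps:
y(x) = -x/9 (y(x) = x*(-⅑) = -x/9)
m(t) = 2*t
O(y(-12)) - m(-10) = -34 - 2*(-10) = -34 - 1*(-20) = -34 + 20 = -14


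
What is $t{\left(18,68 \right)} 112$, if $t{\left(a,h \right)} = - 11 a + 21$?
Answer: $-19824$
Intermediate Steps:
$t{\left(a,h \right)} = 21 - 11 a$
$t{\left(18,68 \right)} 112 = \left(21 - 198\right) 112 = \left(-177\right) 112 = -19824$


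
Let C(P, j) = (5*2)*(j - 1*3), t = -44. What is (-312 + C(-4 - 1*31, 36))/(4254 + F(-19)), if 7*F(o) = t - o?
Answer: 126/29753 ≈ 0.0042349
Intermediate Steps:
F(o) = -44/7 - o/7 (F(o) = (-44 - o)/7 = -44/7 - o/7)
C(P, j) = -30 + 10*j (C(P, j) = 10*(j - 3) = 10*(-3 + j) = -30 + 10*j)
(-312 + C(-4 - 1*31, 36))/(4254 + F(-19)) = (-312 + (-30 + 10*36))/(4254 + (-44/7 - ⅐*(-19))) = (-312 + (-30 + 360))/(4254 + (-44/7 + 19/7)) = (-312 + 330)/(4254 - 25/7) = 18/(29753/7) = 18*(7/29753) = 126/29753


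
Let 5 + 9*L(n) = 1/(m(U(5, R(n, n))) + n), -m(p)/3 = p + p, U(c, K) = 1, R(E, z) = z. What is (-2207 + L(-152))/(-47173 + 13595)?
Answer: 3139145/47747916 ≈ 0.065744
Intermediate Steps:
m(p) = -6*p (m(p) = -3*(p + p) = -6*p)
L(n) = -5/9 + 1/(9*(-6 + n)) (L(n) = -5/9 + 1/(9*(-6*1 + n)) = -5/9 + 1/(9*(-6 + n)))
(-2207 + L(-152))/(-47173 + 13595) = (-2207 + (31 - 5*(-152))/(9*(-6 - 152)))/(-47173 + 13595) = (-2207 + (1/9)*(31 + 760)/(-158))/(-33578) = (-2207 + (1/9)*(-1/158)*791)*(-1/33578) = (-2207 - 791/1422)*(-1/33578) = -3139145/1422*(-1/33578) = 3139145/47747916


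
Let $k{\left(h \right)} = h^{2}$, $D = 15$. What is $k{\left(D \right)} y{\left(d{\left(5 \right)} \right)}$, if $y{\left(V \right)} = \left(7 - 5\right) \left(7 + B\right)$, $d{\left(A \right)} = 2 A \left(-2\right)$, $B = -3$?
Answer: $1800$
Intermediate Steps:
$d{\left(A \right)} = - 4 A$
$y{\left(V \right)} = 8$ ($y{\left(V \right)} = \left(7 - 5\right) \left(7 - 3\right) = 2 \cdot 4 = 8$)
$k{\left(D \right)} y{\left(d{\left(5 \right)} \right)} = 15^{2} \cdot 8 = 225 \cdot 8 = 1800$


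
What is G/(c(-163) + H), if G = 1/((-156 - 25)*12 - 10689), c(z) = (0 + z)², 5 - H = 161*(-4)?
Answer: -1/350050698 ≈ -2.8567e-9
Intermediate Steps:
H = 649 (H = 5 - 161*(-4) = 5 - 1*(-644) = 5 + 644 = 649)
c(z) = z²
G = -1/12861 (G = 1/(-181*12 - 10689) = 1/(-2172 - 10689) = 1/(-12861) = -1/12861 ≈ -7.7754e-5)
G/(c(-163) + H) = -1/(12861*((-163)² + 649)) = -1/(12861*(26569 + 649)) = -1/12861/27218 = -1/12861*1/27218 = -1/350050698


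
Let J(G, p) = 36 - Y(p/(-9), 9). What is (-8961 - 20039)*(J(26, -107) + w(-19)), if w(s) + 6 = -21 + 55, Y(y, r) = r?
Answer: -1595000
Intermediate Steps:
J(G, p) = 27 (J(G, p) = 36 - 1*9 = 36 - 9 = 27)
w(s) = 28 (w(s) = -6 + (-21 + 55) = -6 + 34 = 28)
(-8961 - 20039)*(J(26, -107) + w(-19)) = (-8961 - 20039)*(27 + 28) = -29000*55 = -1595000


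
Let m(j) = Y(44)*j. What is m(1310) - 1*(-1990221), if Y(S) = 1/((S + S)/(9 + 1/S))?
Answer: 3853327891/1936 ≈ 1.9904e+6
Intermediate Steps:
Y(S) = (9 + 1/S)/(2*S) (Y(S) = 1/((2*S)/(9 + 1/S)) = 1/(2*S/(9 + 1/S)) = (9 + 1/S)/(2*S))
m(j) = 397*j/3872 (m(j) = ((½)*(1 + 9*44)/44²)*j = ((½)*(1/1936)*(1 + 396))*j = ((½)*(1/1936)*397)*j = 397*j/3872)
m(1310) - 1*(-1990221) = (397/3872)*1310 - 1*(-1990221) = 260035/1936 + 1990221 = 3853327891/1936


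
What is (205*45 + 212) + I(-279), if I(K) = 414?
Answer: 9851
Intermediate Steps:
(205*45 + 212) + I(-279) = (205*45 + 212) + 414 = (9225 + 212) + 414 = 9437 + 414 = 9851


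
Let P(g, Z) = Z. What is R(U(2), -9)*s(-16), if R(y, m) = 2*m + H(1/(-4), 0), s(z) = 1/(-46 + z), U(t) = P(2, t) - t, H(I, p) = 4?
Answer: 7/31 ≈ 0.22581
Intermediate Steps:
U(t) = 0 (U(t) = t - t = 0)
R(y, m) = 4 + 2*m (R(y, m) = 2*m + 4 = 4 + 2*m)
R(U(2), -9)*s(-16) = (4 + 2*(-9))/(-46 - 16) = (4 - 18)/(-62) = -14*(-1/62) = 7/31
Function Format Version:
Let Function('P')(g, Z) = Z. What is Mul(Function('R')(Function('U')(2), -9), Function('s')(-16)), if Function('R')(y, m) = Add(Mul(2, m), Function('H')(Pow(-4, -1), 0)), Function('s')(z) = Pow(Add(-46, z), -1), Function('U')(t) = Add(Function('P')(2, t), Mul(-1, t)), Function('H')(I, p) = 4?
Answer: Rational(7, 31) ≈ 0.22581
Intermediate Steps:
Function('U')(t) = 0 (Function('U')(t) = Add(t, Mul(-1, t)) = 0)
Function('R')(y, m) = Add(4, Mul(2, m)) (Function('R')(y, m) = Add(Mul(2, m), 4) = Add(4, Mul(2, m)))
Mul(Function('R')(Function('U')(2), -9), Function('s')(-16)) = Mul(Add(4, Mul(2, -9)), Pow(Add(-46, -16), -1)) = Mul(Add(4, -18), Pow(-62, -1)) = Mul(-14, Rational(-1, 62)) = Rational(7, 31)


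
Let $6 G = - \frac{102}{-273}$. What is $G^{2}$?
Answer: $\frac{289}{74529} \approx 0.0038777$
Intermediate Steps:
$G = \frac{17}{273}$ ($G = \frac{\left(-102\right) \frac{1}{-273}}{6} = \frac{\left(-102\right) \left(- \frac{1}{273}\right)}{6} = \frac{1}{6} \cdot \frac{34}{91} = \frac{17}{273} \approx 0.062271$)
$G^{2} = \left(\frac{17}{273}\right)^{2} = \frac{289}{74529}$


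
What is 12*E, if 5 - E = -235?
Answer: 2880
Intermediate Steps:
E = 240 (E = 5 - 1*(-235) = 5 + 235 = 240)
12*E = 12*240 = 2880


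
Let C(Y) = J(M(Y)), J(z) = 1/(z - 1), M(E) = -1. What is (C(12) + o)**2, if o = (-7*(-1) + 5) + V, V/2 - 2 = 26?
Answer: 18225/4 ≈ 4556.3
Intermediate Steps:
V = 56 (V = 4 + 2*26 = 4 + 52 = 56)
J(z) = 1/(-1 + z)
C(Y) = -1/2 (C(Y) = 1/(-1 - 1) = 1/(-2) = -1/2)
o = 68 (o = (-7*(-1) + 5) + 56 = (7 + 5) + 56 = 12 + 56 = 68)
(C(12) + o)**2 = (-1/2 + 68)**2 = (135/2)**2 = 18225/4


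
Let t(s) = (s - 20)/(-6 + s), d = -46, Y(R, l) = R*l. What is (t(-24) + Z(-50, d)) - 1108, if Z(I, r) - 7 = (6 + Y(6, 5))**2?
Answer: 2947/15 ≈ 196.47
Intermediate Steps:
t(s) = (-20 + s)/(-6 + s)
Z(I, r) = 1303 (Z(I, r) = 7 + (6 + 6*5)**2 = 7 + (6 + 30)**2 = 7 + 36**2 = 7 + 1296 = 1303)
(t(-24) + Z(-50, d)) - 1108 = ((-20 - 24)/(-6 - 24) + 1303) - 1108 = (-44/(-30) + 1303) - 1108 = (-1/30*(-44) + 1303) - 1108 = (22/15 + 1303) - 1108 = 19567/15 - 1108 = 2947/15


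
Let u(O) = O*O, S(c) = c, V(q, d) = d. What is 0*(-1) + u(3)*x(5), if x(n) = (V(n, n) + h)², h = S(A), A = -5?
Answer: 0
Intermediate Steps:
h = -5
u(O) = O²
x(n) = (-5 + n)² (x(n) = (n - 5)² = (-5 + n)²)
0*(-1) + u(3)*x(5) = 0*(-1) + 3²*(-5 + 5)² = 0 + 9*0² = 0 + 9*0 = 0 + 0 = 0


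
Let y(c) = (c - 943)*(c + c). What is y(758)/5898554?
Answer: -140230/2949277 ≈ -0.047547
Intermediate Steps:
y(c) = 2*c*(-943 + c) (y(c) = (-943 + c)*(2*c) = 2*c*(-943 + c))
y(758)/5898554 = (2*758*(-943 + 758))/5898554 = (2*758*(-185))*(1/5898554) = -280460*1/5898554 = -140230/2949277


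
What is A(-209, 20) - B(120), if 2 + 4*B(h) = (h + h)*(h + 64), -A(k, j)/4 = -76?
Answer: -21471/2 ≈ -10736.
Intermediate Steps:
A(k, j) = 304 (A(k, j) = -4*(-76) = 304)
B(h) = -½ + h*(64 + h)/2 (B(h) = -½ + ((h + h)*(h + 64))/4 = -½ + ((2*h)*(64 + h))/4 = -½ + (2*h*(64 + h))/4 = -½ + h*(64 + h)/2)
A(-209, 20) - B(120) = 304 - (-½ + (½)*120² + 32*120) = 304 - (-½ + (½)*14400 + 3840) = 304 - (-½ + 7200 + 3840) = 304 - 1*22079/2 = 304 - 22079/2 = -21471/2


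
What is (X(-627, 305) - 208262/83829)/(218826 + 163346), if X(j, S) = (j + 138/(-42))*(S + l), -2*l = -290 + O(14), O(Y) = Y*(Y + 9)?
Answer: -53444566603/112129838058 ≈ -0.47663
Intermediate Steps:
O(Y) = Y*(9 + Y)
l = -16 (l = -(-290 + 14*(9 + 14))/2 = -(-290 + 14*23)/2 = -(-290 + 322)/2 = -½*32 = -16)
X(j, S) = (-16 + S)*(-23/7 + j) (X(j, S) = (j + 138/(-42))*(S - 16) = (j + 138*(-1/42))*(-16 + S) = (j - 23/7)*(-16 + S) = (-23/7 + j)*(-16 + S) = (-16 + S)*(-23/7 + j))
(X(-627, 305) - 208262/83829)/(218826 + 163346) = ((368/7 - 16*(-627) - 23/7*305 + 305*(-627)) - 208262/83829)/(218826 + 163346) = ((368/7 + 10032 - 7015/7 - 191235) - 208262*1/83829)/382172 = (-1275068/7 - 208262/83829)*(1/382172) = -106889133206/586803*1/382172 = -53444566603/112129838058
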